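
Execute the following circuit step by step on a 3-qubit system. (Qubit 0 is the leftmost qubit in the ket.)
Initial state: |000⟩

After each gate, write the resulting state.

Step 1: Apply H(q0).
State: 1/√2|000⟩ + 1/√2|100⟩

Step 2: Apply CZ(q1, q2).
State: 1/√2|000⟩ + 1/√2|100⟩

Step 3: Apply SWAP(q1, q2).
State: 1/√2|000⟩ + 1/√2|100⟩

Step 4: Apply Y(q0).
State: -(1/√2)i|000⟩ + (1/√2)i|100⟩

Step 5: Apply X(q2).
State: -(1/√2)i|001⟩ + (1/√2)i|101⟩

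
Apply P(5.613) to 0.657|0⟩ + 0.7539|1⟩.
0.657|0⟩ + (0.5908 - 0.4683i)|1⟩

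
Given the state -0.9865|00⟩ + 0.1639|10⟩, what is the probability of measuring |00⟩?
0.9732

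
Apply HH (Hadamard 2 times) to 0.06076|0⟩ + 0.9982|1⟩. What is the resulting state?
0.06076|0⟩ + 0.9982|1⟩

H² = I, so an even number of Hadamards cancels: H^2 = I and the state is unchanged.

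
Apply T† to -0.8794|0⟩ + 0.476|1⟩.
-0.8794|0⟩ + (0.3366 - 0.3366i)|1⟩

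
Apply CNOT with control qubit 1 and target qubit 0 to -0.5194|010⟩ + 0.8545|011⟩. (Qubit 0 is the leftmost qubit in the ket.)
-0.5194|110⟩ + 0.8545|111⟩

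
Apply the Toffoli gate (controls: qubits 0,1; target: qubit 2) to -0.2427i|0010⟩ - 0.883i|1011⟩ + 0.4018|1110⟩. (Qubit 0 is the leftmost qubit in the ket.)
-0.2427i|0010⟩ - 0.883i|1011⟩ + 0.4018|1100⟩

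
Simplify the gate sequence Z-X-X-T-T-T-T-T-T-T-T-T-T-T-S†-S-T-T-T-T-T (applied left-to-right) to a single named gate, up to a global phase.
Z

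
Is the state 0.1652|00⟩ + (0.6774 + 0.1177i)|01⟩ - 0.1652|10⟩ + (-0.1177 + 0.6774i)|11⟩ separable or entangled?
Entangled

Writing the state as a|00⟩ + b|01⟩ + c|10⟩ + d|11⟩, it is a product state iff ad − bc = 0.
Here (a, b, c, d) = (0.1652, (0.6774 + 0.1177i), -0.1652, (-0.1177 + 0.6774i)): ad − bc = (0.1652)(-0.1177 + 0.6774i) − (0.6774 + 0.1177i)(-0.1652) = (0.09246 + 0.1314i) ≠ 0, so the state is entangled.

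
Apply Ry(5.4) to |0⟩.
-0.9041|0⟩ + 0.4274|1⟩

Ry(5.4) = [[cos(θ/2), −sin(θ/2)], [sin(θ/2), cos(θ/2)]]; θ = 5.4, cos(θ/2) ≈ -0.904072, sin(θ/2) ≈ 0.42738.
With a = amp(|0⟩) = 1 and b = amp(|1⟩) = 0:
new amp(|0⟩) = (-0.904072)·a + (-0.42738)·b = -0.9041
new amp(|1⟩) = (0.42738)·a + (-0.904072)·b = 0.4274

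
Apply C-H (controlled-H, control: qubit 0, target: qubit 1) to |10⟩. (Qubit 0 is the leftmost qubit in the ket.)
1/√2|10⟩ + 1/√2|11⟩

C-H leaves the control-|0⟩ kets |00⟩, |01⟩ unchanged and applies H to qubit 1 on the control-|1⟩ pair (|10⟩, |11⟩).
H = [[1/√2, 1/√2], [1/√2, -1/√2]].
With a = amp(|10⟩) = 1 and b = amp(|11⟩) = 0:
new amp(|10⟩) = (1/√2)·a + (1/√2)·b = 1/√2
new amp(|11⟩) = (1/√2)·a + (-1/√2)·b = 1/√2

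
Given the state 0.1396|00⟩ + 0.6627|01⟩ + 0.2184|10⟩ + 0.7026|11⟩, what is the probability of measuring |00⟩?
0.01949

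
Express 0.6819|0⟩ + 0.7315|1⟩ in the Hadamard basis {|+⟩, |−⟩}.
0.9994|+⟩ - 0.03507|−⟩

With |ψ⟩ = α|0⟩ + β|1⟩, the Hadamard-basis coefficients are ⟨+|ψ⟩ = (α + β)/√2 and ⟨−|ψ⟩ = (α − β)/√2.
Here α = 0.6819, β = 0.7315: (α + β)/√2 = 0.9994, (α − β)/√2 = -0.03507.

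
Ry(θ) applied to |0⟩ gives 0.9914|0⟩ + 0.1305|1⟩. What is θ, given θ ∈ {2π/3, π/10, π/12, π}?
π/12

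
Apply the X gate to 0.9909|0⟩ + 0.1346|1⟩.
0.1346|0⟩ + 0.9909|1⟩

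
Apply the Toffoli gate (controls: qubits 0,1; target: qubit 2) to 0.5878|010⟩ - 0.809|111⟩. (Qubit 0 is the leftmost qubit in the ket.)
0.5878|010⟩ - 0.809|110⟩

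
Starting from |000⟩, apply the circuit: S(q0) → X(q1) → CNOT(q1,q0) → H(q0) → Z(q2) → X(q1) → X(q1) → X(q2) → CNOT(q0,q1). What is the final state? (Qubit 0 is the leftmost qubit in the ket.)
1/√2|011⟩ - 1/√2|101⟩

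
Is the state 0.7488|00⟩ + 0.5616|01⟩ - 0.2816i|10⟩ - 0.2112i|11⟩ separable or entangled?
Separable

Writing the state as a|00⟩ + b|01⟩ + c|10⟩ + d|11⟩, it is a product state iff ad − bc = 0.
Here (a, b, c, d) = (0.7488, 0.5616, -0.2816i, -0.2112i): ad − bc = (0.7488)(-0.2112i) − (0.5616)(-0.2816i) = 0, so the state is separable.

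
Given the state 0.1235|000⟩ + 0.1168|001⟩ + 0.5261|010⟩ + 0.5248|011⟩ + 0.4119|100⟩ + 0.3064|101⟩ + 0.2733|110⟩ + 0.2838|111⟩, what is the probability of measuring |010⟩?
0.2768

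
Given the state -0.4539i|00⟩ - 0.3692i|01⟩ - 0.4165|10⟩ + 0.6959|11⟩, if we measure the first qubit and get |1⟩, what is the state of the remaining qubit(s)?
-0.5136|0⟩ + 0.8581|1⟩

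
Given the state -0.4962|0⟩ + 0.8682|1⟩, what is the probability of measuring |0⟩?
0.2462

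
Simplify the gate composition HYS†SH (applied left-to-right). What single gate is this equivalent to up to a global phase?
Y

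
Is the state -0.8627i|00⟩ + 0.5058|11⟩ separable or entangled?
Entangled

Writing the state as a|00⟩ + b|01⟩ + c|10⟩ + d|11⟩, it is a product state iff ad − bc = 0.
Here (a, b, c, d) = (-0.8627i, 0, 0, 0.5058): ad − bc = (-0.8627i)(0.5058) − (0)(0) = -0.4364i ≠ 0, so the state is entangled.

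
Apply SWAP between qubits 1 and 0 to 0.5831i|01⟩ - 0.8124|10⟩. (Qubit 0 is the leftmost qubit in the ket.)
-0.8124|01⟩ + 0.5831i|10⟩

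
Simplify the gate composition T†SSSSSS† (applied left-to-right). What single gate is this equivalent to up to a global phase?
T†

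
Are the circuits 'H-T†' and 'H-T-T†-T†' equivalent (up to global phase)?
Yes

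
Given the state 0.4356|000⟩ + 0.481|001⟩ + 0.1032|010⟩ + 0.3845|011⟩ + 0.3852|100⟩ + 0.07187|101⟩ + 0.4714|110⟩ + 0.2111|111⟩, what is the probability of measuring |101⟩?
0.005165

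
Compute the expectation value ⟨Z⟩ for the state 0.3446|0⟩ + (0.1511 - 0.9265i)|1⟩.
-0.7625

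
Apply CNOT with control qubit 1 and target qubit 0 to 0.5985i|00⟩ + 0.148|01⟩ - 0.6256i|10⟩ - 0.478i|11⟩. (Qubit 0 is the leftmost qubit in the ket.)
0.5985i|00⟩ - 0.478i|01⟩ - 0.6256i|10⟩ + 0.148|11⟩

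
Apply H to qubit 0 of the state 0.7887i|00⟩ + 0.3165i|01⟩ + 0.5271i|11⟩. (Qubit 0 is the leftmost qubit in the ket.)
0.5577i|00⟩ + 0.5965i|01⟩ + 0.5577i|10⟩ - 0.1489i|11⟩

H on qubit 0 mixes each pair of kets that differ only in qubit 0: amplitudes (a, b) of (|…0…⟩, |…1…⟩) become ((a + b)/√2, (a − b)/√2). Kets absent from the input have amplitude 0.
(|00⟩, |10⟩): (a, b) = (0.7887i, 0) → (0.5577i, 0.5577i)
(|01⟩, |11⟩): (a, b) = (0.3165i, 0.5271i) → (0.5965i, -0.1489i)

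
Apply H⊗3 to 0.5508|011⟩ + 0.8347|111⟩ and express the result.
0.4898|000⟩ - 0.4898|001⟩ - 0.4898|010⟩ + 0.4898|011⟩ - 0.1004|100⟩ + 0.1004|101⟩ + 0.1004|110⟩ - 0.1004|111⟩

H⊗3 gives amp(|y⟩) = (1/2√2) Σ_x (−1)^(x·y) amp(|x⟩), where x·y is the number of positions in which both x and y have a 1.
|000⟩: (0.5508 + 0.8347)/(2√2) = 0.4898
|001⟩: (-0.5508 - 0.8347)/(2√2) = -0.4898
|010⟩: (-0.5508 - 0.8347)/(2√2) = -0.4898
|011⟩: (0.5508 + 0.8347)/(2√2) = 0.4898
|100⟩: (0.5508 - 0.8347)/(2√2) = -0.1004
|101⟩: (-0.5508 + 0.8347)/(2√2) = 0.1004
|110⟩: (-0.5508 + 0.8347)/(2√2) = 0.1004
|111⟩: (0.5508 - 0.8347)/(2√2) = -0.1004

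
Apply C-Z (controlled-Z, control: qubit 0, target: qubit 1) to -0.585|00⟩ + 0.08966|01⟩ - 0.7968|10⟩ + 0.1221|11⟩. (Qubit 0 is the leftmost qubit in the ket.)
-0.585|00⟩ + 0.08966|01⟩ - 0.7968|10⟩ - 0.1221|11⟩

C-Z leaves the control-|0⟩ kets |00⟩, |01⟩ unchanged and applies Z to qubit 1 on the control-|1⟩ pair (|10⟩, |11⟩).
Z = [[1, 0], [0, -1]].
With a = amp(|10⟩) = -0.7968 and b = amp(|11⟩) = 0.1221:
new amp(|10⟩) = (1)·a = -0.7968
new amp(|11⟩) = (-1)·b = -0.1221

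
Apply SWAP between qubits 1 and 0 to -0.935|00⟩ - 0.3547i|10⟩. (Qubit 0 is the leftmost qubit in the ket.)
-0.935|00⟩ - 0.3547i|01⟩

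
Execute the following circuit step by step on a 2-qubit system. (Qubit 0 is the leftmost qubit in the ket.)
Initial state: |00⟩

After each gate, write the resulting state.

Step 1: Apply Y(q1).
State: i|01⟩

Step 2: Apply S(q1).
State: -|01⟩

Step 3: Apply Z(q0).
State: -|01⟩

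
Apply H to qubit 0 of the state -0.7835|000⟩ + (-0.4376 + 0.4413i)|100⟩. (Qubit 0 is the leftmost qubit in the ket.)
(-0.8634 + 0.312i)|000⟩ + (-0.2446 - 0.312i)|100⟩

H on qubit 0 mixes each pair of kets that differ only in qubit 0: amplitudes (a, b) of (|…0…⟩, |…1…⟩) become ((a + b)/√2, (a − b)/√2). Kets absent from the input have amplitude 0.
(|000⟩, |100⟩): (a, b) = (-0.7835, (-0.4376 + 0.4413i)) → ((-0.8634 + 0.312i), (-0.2446 - 0.312i))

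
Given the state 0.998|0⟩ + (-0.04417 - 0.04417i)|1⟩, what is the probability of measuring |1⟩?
0.003902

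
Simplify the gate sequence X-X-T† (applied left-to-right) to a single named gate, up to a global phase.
T†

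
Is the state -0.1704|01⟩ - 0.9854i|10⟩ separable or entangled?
Entangled

Writing the state as a|00⟩ + b|01⟩ + c|10⟩ + d|11⟩, it is a product state iff ad − bc = 0.
Here (a, b, c, d) = (0, -0.1704, -0.9854i, 0): ad − bc = (0)(0) − (-0.1704)(-0.9854i) = -0.1679i ≠ 0, so the state is entangled.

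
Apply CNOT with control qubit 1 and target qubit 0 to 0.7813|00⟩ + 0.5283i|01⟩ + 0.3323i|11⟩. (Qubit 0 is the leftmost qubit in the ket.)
0.7813|00⟩ + 0.3323i|01⟩ + 0.5283i|11⟩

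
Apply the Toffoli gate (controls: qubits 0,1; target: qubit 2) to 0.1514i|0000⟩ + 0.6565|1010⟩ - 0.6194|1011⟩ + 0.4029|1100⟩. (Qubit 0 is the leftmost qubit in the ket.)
0.1514i|0000⟩ + 0.6565|1010⟩ - 0.6194|1011⟩ + 0.4029|1110⟩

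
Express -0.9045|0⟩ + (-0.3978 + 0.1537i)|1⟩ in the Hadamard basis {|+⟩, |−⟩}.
(-0.9209 + 0.1087i)|+⟩ + (-0.3583 - 0.1087i)|−⟩

With |ψ⟩ = α|0⟩ + β|1⟩, the Hadamard-basis coefficients are ⟨+|ψ⟩ = (α + β)/√2 and ⟨−|ψ⟩ = (α − β)/√2.
Here α = -0.9045, β = (-0.3978 + 0.1537i): (α + β)/√2 = (-0.9209 + 0.1087i), (α − β)/√2 = (-0.3583 - 0.1087i).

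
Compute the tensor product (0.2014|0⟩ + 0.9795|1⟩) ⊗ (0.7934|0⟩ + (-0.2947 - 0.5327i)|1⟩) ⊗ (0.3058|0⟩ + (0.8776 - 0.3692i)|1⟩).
0.04886|000⟩ + (0.1402 - 0.05899i)|001⟩ + (-0.01815 - 0.03281i)|010⟩ + (-0.0917 - 0.07224i)|011⟩ + 0.2376|100⟩ + (0.682 - 0.2869i)|101⟩ + (-0.08827 - 0.1596i)|110⟩ + (-0.446 - 0.3513i)|111⟩

amp(|b₁b₂…⟩) = product of the factor amplitudes for bits b₁, b₂, …; only kets whose every factor amplitude is nonzero survive.
|000⟩: (0.2014)(0.7934)(0.3058) = 0.04886
|001⟩: (0.2014)(0.7934)(0.8776 - 0.3692i) = (0.1402 - 0.05899i)
|010⟩: (0.2014)(-0.2947 - 0.5327i)(0.3058) = (-0.01815 - 0.03281i)
|011⟩: (0.2014)(-0.2947 - 0.5327i)(0.8776 - 0.3692i) = (-0.0917 - 0.07224i)
|100⟩: (0.9795)(0.7934)(0.3058) = 0.2376
|101⟩: (0.9795)(0.7934)(0.8776 - 0.3692i) = (0.682 - 0.2869i)
|110⟩: (0.9795)(-0.2947 - 0.5327i)(0.3058) = (-0.08827 - 0.1596i)
|111⟩: (0.9795)(-0.2947 - 0.5327i)(0.8776 - 0.3692i) = (-0.446 - 0.3513i)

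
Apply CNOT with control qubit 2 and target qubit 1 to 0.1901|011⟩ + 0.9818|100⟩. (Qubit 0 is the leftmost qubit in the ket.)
0.1901|001⟩ + 0.9818|100⟩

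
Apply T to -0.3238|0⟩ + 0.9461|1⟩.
-0.3238|0⟩ + (0.669 + 0.669i)|1⟩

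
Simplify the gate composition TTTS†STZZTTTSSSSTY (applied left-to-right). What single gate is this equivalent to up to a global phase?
Y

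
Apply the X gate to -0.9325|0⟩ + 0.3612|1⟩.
0.3612|0⟩ - 0.9325|1⟩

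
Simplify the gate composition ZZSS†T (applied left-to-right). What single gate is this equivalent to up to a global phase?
T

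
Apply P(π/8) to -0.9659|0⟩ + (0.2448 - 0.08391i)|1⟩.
-0.9659|0⟩ + (0.2583 + 0.01616i)|1⟩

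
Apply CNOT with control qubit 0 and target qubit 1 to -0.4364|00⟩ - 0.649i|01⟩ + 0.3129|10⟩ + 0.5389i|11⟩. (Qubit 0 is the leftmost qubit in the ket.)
-0.4364|00⟩ - 0.649i|01⟩ + 0.5389i|10⟩ + 0.3129|11⟩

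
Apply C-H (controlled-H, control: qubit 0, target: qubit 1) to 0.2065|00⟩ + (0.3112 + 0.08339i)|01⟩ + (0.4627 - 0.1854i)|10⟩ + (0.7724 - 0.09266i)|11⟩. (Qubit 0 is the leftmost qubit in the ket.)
0.2065|00⟩ + (0.3112 + 0.08339i)|01⟩ + (0.8733 - 0.1966i)|10⟩ + (-0.219 - 0.06558i)|11⟩

C-H leaves the control-|0⟩ kets |00⟩, |01⟩ unchanged and applies H to qubit 1 on the control-|1⟩ pair (|10⟩, |11⟩).
H = [[1/√2, 1/√2], [1/√2, -1/√2]].
With a = amp(|10⟩) = (0.4627 - 0.1854i) and b = amp(|11⟩) = (0.7724 - 0.09266i):
new amp(|10⟩) = (1/√2)·a + (1/√2)·b = (0.8733 - 0.1966i)
new amp(|11⟩) = (1/√2)·a + (-1/√2)·b = (-0.219 - 0.06558i)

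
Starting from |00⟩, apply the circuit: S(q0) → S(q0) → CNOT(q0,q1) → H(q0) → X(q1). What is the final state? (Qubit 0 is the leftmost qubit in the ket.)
1/√2|01⟩ + 1/√2|11⟩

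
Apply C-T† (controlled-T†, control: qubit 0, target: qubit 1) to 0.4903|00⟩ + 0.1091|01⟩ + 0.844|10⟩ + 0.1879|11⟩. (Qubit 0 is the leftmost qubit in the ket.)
0.4903|00⟩ + 0.1091|01⟩ + 0.844|10⟩ + (0.1329 - 0.1329i)|11⟩

C-T† leaves the control-|0⟩ kets |00⟩, |01⟩ unchanged and applies T† to qubit 1 on the control-|1⟩ pair (|10⟩, |11⟩).
T† = [[1, 0], [0, (1/√2 - (1/√2)i)]].
With a = amp(|10⟩) = 0.844 and b = amp(|11⟩) = 0.1879:
new amp(|10⟩) = (1)·a = 0.844
new amp(|11⟩) = (1/√2 - (1/√2)i)·b = (0.1329 - 0.1329i)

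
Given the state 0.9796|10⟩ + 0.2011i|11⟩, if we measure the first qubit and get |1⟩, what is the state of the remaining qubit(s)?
0.9796|0⟩ + 0.2011i|1⟩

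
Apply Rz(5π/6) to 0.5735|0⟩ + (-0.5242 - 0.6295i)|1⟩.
(0.1484 - 0.554i)|0⟩ + (0.4724 - 0.6693i)|1⟩

Rz(5π/6) = [[e^(−iθ/2), 0], [0, e^(iθ/2)]] with e^(±iθ/2) = cos(θ/2) ± i·sin(θ/2); θ = 5π/6, cos(θ/2) ≈ 0.258819, sin(θ/2) ≈ 0.965926.
With a = amp(|0⟩) = 0.5735 and b = amp(|1⟩) = (-0.5242 - 0.6295i):
new amp(|0⟩) = (0.258819 - 0.965926i)·a = (0.1484 - 0.554i)
new amp(|1⟩) = (0.258819 + 0.965926i)·b = (0.4724 - 0.6693i)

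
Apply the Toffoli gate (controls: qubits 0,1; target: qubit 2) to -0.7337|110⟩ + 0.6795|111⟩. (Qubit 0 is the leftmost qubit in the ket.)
0.6795|110⟩ - 0.7337|111⟩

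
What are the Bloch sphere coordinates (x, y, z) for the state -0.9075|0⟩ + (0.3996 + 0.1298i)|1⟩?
(-0.7253, -0.2356, 0.647)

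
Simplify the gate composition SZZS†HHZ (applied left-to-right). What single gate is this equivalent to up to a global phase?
Z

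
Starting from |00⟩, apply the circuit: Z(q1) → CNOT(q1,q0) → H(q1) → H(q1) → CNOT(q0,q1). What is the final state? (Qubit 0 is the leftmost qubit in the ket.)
|00⟩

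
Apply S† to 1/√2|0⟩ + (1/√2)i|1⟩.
1/√2|0⟩ + 1/√2|1⟩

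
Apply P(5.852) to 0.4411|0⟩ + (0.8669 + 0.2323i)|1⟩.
0.4411|0⟩ + (0.8846 - 0.1513i)|1⟩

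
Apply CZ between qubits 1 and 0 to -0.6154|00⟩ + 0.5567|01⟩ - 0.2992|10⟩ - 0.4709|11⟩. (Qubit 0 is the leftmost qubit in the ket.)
-0.6154|00⟩ + 0.5567|01⟩ - 0.2992|10⟩ + 0.4709|11⟩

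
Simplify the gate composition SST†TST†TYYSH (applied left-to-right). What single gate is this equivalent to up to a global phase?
H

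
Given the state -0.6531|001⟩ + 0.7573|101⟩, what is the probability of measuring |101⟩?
0.5735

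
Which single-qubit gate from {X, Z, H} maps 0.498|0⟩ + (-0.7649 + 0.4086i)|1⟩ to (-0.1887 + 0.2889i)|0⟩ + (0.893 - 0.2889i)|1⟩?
H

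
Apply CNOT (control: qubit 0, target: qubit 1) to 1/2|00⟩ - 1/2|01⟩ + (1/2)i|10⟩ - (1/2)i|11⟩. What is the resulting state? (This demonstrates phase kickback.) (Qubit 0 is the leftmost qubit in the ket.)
1/2|00⟩ - 1/2|01⟩ - (1/2)i|10⟩ + (1/2)i|11⟩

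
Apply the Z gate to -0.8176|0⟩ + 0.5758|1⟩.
-0.8176|0⟩ - 0.5758|1⟩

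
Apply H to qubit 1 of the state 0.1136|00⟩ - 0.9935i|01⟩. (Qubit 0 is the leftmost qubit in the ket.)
(0.08033 - 0.7025i)|00⟩ + (0.08033 + 0.7025i)|01⟩

H on qubit 1 mixes each pair of kets that differ only in qubit 1: amplitudes (a, b) of (|…0…⟩, |…1…⟩) become ((a + b)/√2, (a − b)/√2). Kets absent from the input have amplitude 0.
(|00⟩, |01⟩): (a, b) = (0.1136, -0.9935i) → ((0.08033 - 0.7025i), (0.08033 + 0.7025i))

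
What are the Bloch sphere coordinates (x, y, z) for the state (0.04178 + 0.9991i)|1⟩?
(0, 0, -0.9999)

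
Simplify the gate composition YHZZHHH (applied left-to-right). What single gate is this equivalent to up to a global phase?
Y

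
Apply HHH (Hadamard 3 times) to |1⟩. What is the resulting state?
1/√2|0⟩ - 1/√2|1⟩

H² = I, so H^3 = H: a single Hadamard. With (a, b) = (0, 1), H gives ((a + b)/√2, (a − b)/√2) = (1/√2, -1/√2).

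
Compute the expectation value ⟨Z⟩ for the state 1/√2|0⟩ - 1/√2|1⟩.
0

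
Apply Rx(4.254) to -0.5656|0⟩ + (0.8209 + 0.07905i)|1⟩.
(0.3658 - 0.6972i)|0⟩ + (-0.4334 + 0.4386i)|1⟩

Rx(4.254) = [[cos(θ/2), −i·sin(θ/2)], [−i·sin(θ/2), cos(θ/2)]]; θ = 4.254, cos(θ/2) ≈ -0.527966, sin(θ/2) ≈ 0.849266.
With a = amp(|0⟩) = -0.5656 and b = amp(|1⟩) = (0.8209 + 0.07905i):
new amp(|0⟩) = (-0.527966)·a + (-0.849266i)·b = (0.3658 - 0.6972i)
new amp(|1⟩) = (-0.849266i)·a + (-0.527966)·b = (-0.4334 + 0.4386i)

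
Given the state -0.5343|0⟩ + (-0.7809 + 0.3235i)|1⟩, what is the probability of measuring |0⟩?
0.2855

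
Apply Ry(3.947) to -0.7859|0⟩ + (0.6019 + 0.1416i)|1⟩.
(-0.2458 - 0.1303i)|0⟩ + (-0.9589 - 0.05549i)|1⟩

Ry(3.947) = [[cos(θ/2), −sin(θ/2)], [sin(θ/2), cos(θ/2)]]; θ = 3.947, cos(θ/2) ≈ -0.391907, sin(θ/2) ≈ 0.920005.
With a = amp(|0⟩) = -0.7859 and b = amp(|1⟩) = (0.6019 + 0.1416i):
new amp(|0⟩) = (-0.391907)·a + (-0.920005)·b = (-0.2458 - 0.1303i)
new amp(|1⟩) = (0.920005)·a + (-0.391907)·b = (-0.9589 - 0.05549i)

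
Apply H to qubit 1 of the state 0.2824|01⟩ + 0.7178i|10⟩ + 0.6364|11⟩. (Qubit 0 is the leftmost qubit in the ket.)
0.1997|00⟩ - 0.1997|01⟩ + (0.45 + 0.5076i)|10⟩ + (-0.45 + 0.5076i)|11⟩

H on qubit 1 mixes each pair of kets that differ only in qubit 1: amplitudes (a, b) of (|…0…⟩, |…1…⟩) become ((a + b)/√2, (a − b)/√2). Kets absent from the input have amplitude 0.
(|00⟩, |01⟩): (a, b) = (0, 0.2824) → (0.1997, -0.1997)
(|10⟩, |11⟩): (a, b) = (0.7178i, 0.6364) → ((0.45 + 0.5076i), (-0.45 + 0.5076i))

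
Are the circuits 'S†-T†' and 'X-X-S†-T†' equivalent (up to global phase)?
Yes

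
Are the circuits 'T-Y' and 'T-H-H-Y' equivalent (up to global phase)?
Yes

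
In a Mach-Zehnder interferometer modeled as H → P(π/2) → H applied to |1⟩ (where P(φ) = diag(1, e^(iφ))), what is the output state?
(1/2 - (1/2)i)|0⟩ + (1/2 + (1/2)i)|1⟩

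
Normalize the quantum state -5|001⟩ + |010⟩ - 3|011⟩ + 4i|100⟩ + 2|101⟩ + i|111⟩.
-0.6682|001⟩ + 0.1336|010⟩ - 0.4009|011⟩ + 0.5345i|100⟩ + 0.2673|101⟩ + 0.1336i|111⟩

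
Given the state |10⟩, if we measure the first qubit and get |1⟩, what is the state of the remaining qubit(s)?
|0⟩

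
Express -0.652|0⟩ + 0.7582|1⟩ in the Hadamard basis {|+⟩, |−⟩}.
0.07509|+⟩ - 0.9972|−⟩

With |ψ⟩ = α|0⟩ + β|1⟩, the Hadamard-basis coefficients are ⟨+|ψ⟩ = (α + β)/√2 and ⟨−|ψ⟩ = (α − β)/√2.
Here α = -0.652, β = 0.7582: (α + β)/√2 = 0.07509, (α − β)/√2 = -0.9972.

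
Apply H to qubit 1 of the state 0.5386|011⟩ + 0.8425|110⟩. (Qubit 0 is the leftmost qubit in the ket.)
0.3808|001⟩ - 0.3808|011⟩ + 0.5957|100⟩ - 0.5957|110⟩

H on qubit 1 mixes each pair of kets that differ only in qubit 1: amplitudes (a, b) of (|…0…⟩, |…1…⟩) become ((a + b)/√2, (a − b)/√2). Kets absent from the input have amplitude 0.
(|001⟩, |011⟩): (a, b) = (0, 0.5386) → (0.3808, -0.3808)
(|100⟩, |110⟩): (a, b) = (0, 0.8425) → (0.5957, -0.5957)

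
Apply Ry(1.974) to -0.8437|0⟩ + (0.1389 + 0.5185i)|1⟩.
(-0.5809 - 0.4326i)|0⟩ + (-0.6274 + 0.2858i)|1⟩

Ry(1.974) = [[cos(θ/2), −sin(θ/2)], [sin(θ/2), cos(θ/2)]]; θ = 1.974, cos(θ/2) ≈ 0.551195, sin(θ/2) ≈ 0.834376.
With a = amp(|0⟩) = -0.8437 and b = amp(|1⟩) = (0.1389 + 0.5185i):
new amp(|0⟩) = (0.551195)·a + (-0.834376)·b = (-0.5809 - 0.4326i)
new amp(|1⟩) = (0.834376)·a + (0.551195)·b = (-0.6274 + 0.2858i)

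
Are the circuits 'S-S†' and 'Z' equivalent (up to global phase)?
No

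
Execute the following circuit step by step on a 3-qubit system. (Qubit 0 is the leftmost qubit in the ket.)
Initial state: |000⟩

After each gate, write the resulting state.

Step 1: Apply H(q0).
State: 1/√2|000⟩ + 1/√2|100⟩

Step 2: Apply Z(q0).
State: 1/√2|000⟩ - 1/√2|100⟩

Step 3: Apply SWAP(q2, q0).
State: 1/√2|000⟩ - 1/√2|001⟩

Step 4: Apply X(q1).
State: 1/√2|010⟩ - 1/√2|011⟩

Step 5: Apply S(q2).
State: 1/√2|010⟩ - (1/√2)i|011⟩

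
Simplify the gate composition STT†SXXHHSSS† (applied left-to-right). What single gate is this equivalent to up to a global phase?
S†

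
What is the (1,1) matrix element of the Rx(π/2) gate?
1/√2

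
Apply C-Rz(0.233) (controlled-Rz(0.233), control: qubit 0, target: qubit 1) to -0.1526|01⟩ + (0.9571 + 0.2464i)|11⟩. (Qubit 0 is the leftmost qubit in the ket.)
-0.1526|01⟩ + (0.922 + 0.356i)|11⟩

C-Rz(0.233) leaves the control-|0⟩ kets |00⟩, |01⟩ unchanged and applies Rz(0.233) to qubit 1 on the control-|1⟩ pair (|10⟩, |11⟩).
Rz(0.233) = [[e^(−iθ/2), 0], [0, e^(iθ/2)]] with e^(±iθ/2) = cos(θ/2) ± i·sin(θ/2); θ = 0.233, cos(θ/2) ≈ 0.993222, sin(θ/2) ≈ 0.116237.
With a = amp(|10⟩) = 0 and b = amp(|11⟩) = (0.9571 + 0.2464i):
new amp(|10⟩) = (0.993222 - 0.116237i)·a = 0
new amp(|11⟩) = (0.993222 + 0.116237i)·b = (0.922 + 0.356i)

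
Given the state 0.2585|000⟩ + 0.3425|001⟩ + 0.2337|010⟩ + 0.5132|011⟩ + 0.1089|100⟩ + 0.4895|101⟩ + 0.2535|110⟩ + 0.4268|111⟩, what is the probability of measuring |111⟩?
0.1822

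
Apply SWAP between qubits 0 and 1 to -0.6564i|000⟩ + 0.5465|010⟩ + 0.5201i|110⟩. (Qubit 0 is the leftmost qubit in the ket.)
-0.6564i|000⟩ + 0.5465|100⟩ + 0.5201i|110⟩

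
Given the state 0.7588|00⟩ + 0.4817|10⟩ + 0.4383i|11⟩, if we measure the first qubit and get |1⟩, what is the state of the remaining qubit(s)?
0.7396|0⟩ + 0.673i|1⟩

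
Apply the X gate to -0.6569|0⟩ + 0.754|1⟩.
0.754|0⟩ - 0.6569|1⟩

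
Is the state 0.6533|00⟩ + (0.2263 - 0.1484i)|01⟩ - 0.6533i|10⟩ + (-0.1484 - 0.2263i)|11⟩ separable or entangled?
Separable

Writing the state as a|00⟩ + b|01⟩ + c|10⟩ + d|11⟩, it is a product state iff ad − bc = 0.
Here (a, b, c, d) = (0.6533, (0.2263 - 0.1484i), -0.6533i, (-0.1484 - 0.2263i)): ad − bc = (0.6533)(-0.1484 - 0.2263i) − (0.2263 - 0.1484i)(-0.6533i) = 0, so the state is separable.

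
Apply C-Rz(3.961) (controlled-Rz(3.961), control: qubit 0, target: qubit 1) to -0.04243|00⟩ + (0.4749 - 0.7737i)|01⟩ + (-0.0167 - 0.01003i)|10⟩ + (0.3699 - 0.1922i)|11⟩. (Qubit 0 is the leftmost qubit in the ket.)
-0.04243|00⟩ + (0.4749 - 0.7737i)|01⟩ + (-0.002548 + 0.01931i)|10⟩ + (0.02895 + 0.4158i)|11⟩

C-Rz(3.961) leaves the control-|0⟩ kets |00⟩, |01⟩ unchanged and applies Rz(3.961) to qubit 1 on the control-|1⟩ pair (|10⟩, |11⟩).
Rz(3.961) = [[e^(−iθ/2), 0], [0, e^(iθ/2)]] with e^(±iθ/2) = cos(θ/2) ± i·sin(θ/2); θ = 3.961, cos(θ/2) ≈ -0.398338, sin(θ/2) ≈ 0.917239.
With a = amp(|10⟩) = (-0.0167 - 0.01003i) and b = amp(|11⟩) = (0.3699 - 0.1922i):
new amp(|10⟩) = (-0.398338 - 0.917239i)·a = (-0.002548 + 0.01931i)
new amp(|11⟩) = (-0.398338 + 0.917239i)·b = (0.02895 + 0.4158i)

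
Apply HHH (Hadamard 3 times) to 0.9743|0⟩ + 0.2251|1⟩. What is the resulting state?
0.8481|0⟩ + 0.5298|1⟩

H² = I, so H^3 = H: a single Hadamard. With (a, b) = (0.9743, 0.2251), H gives ((a + b)/√2, (a − b)/√2) = (0.8481, 0.5298).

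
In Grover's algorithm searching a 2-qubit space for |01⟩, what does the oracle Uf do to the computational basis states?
Uf|x⟩ = -|x⟩ if x = 01, else |x⟩ (phase flip on target)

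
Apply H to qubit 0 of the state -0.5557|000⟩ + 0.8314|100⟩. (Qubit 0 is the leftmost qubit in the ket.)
0.1949|000⟩ - 0.9808|100⟩

H on qubit 0 mixes each pair of kets that differ only in qubit 0: amplitudes (a, b) of (|…0…⟩, |…1…⟩) become ((a + b)/√2, (a − b)/√2). Kets absent from the input have amplitude 0.
(|000⟩, |100⟩): (a, b) = (-0.5557, 0.8314) → (0.1949, -0.9808)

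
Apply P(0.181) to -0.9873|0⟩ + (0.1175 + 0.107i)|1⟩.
-0.9873|0⟩ + (0.09632 + 0.1264i)|1⟩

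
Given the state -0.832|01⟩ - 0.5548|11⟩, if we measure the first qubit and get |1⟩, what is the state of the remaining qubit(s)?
-|1⟩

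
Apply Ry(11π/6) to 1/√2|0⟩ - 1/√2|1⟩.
-1/2|0⟩ + 0.866|1⟩

Ry(11π/6) = [[cos(θ/2), −sin(θ/2)], [sin(θ/2), cos(θ/2)]]; θ = 11π/6, cos(θ/2) ≈ -0.965926, sin(θ/2) ≈ 0.258819.
With a = amp(|0⟩) = 1/√2 and b = amp(|1⟩) = -1/√2:
new amp(|0⟩) = (-0.965926)·a + (-0.258819)·b = -1/2
new amp(|1⟩) = (0.258819)·a + (-0.965926)·b = 0.866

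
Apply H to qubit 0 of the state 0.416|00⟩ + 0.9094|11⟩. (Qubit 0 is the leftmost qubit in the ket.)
0.2942|00⟩ + 0.643|01⟩ + 0.2942|10⟩ - 0.643|11⟩

H on qubit 0 mixes each pair of kets that differ only in qubit 0: amplitudes (a, b) of (|…0…⟩, |…1…⟩) become ((a + b)/√2, (a − b)/√2). Kets absent from the input have amplitude 0.
(|00⟩, |10⟩): (a, b) = (0.416, 0) → (0.2942, 0.2942)
(|01⟩, |11⟩): (a, b) = (0, 0.9094) → (0.643, -0.643)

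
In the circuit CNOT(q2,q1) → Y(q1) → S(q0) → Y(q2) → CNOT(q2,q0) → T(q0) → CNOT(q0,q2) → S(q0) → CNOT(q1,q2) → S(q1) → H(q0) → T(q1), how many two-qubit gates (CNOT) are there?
4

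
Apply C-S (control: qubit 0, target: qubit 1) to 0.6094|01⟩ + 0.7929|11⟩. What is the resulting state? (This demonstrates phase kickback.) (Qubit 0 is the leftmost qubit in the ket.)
0.6094|01⟩ + 0.7929i|11⟩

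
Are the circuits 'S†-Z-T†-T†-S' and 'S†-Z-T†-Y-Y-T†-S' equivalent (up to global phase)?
Yes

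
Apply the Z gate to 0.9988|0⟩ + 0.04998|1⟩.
0.9988|0⟩ - 0.04998|1⟩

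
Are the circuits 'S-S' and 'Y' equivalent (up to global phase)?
No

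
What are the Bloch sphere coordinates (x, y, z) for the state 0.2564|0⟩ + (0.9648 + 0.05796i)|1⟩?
(0.4947, 0.02972, -0.8685)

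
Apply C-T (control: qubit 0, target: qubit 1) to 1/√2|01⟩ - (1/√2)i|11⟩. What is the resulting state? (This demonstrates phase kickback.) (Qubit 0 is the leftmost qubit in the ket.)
1/√2|01⟩ + (1/2 - (1/2)i)|11⟩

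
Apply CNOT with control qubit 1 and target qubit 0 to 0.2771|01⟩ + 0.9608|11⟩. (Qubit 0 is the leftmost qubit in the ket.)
0.9608|01⟩ + 0.2771|11⟩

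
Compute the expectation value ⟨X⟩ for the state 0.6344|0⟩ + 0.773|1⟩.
0.9808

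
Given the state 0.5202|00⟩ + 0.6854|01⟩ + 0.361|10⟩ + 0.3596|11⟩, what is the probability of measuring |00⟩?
0.2706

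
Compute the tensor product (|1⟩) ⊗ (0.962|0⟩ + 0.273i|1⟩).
0.962|10⟩ + 0.273i|11⟩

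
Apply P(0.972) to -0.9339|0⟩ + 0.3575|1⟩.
-0.9339|0⟩ + (0.2015 + 0.2953i)|1⟩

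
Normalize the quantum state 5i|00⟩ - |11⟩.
0.9806i|00⟩ - 0.1961|11⟩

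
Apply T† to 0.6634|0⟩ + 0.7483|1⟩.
0.6634|0⟩ + (0.5291 - 0.5291i)|1⟩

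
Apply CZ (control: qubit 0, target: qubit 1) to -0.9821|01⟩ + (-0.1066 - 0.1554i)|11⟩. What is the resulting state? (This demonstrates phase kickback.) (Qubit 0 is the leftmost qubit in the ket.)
-0.9821|01⟩ + (0.1066 + 0.1554i)|11⟩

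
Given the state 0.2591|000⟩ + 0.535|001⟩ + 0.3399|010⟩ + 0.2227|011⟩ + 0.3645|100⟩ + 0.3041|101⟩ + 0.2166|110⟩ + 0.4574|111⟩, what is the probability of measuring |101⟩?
0.09248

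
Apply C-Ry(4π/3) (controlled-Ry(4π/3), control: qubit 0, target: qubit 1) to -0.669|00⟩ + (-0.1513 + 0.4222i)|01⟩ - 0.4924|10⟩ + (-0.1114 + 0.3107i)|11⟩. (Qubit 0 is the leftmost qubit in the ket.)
-0.669|00⟩ + (-0.1513 + 0.4222i)|01⟩ + (0.3427 - 0.2691i)|10⟩ + (-0.3707 - 0.1554i)|11⟩

C-Ry(4π/3) leaves the control-|0⟩ kets |00⟩, |01⟩ unchanged and applies Ry(4π/3) to qubit 1 on the control-|1⟩ pair (|10⟩, |11⟩).
Ry(4π/3) = [[cos(θ/2), −sin(θ/2)], [sin(θ/2), cos(θ/2)]]; θ = 4π/3, cos(θ/2) ≈ -0.5, sin(θ/2) ≈ 0.866025.
With a = amp(|10⟩) = -0.4924 and b = amp(|11⟩) = (-0.1114 + 0.3107i):
new amp(|10⟩) = (-0.5)·a + (-0.866025)·b = (0.3427 - 0.2691i)
new amp(|11⟩) = (0.866025)·a + (-0.5)·b = (-0.3707 - 0.1554i)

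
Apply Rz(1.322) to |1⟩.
(0.7894 + 0.6139i)|1⟩

Rz(1.322) = [[e^(−iθ/2), 0], [0, e^(iθ/2)]] with e^(±iθ/2) = cos(θ/2) ± i·sin(θ/2); θ = 1.322, cos(θ/2) ≈ 0.789379, sin(θ/2) ≈ 0.613907.
With a = amp(|0⟩) = 0 and b = amp(|1⟩) = 1:
new amp(|0⟩) = (0.789379 - 0.613907i)·a = 0
new amp(|1⟩) = (0.789379 + 0.613907i)·b = (0.7894 + 0.6139i)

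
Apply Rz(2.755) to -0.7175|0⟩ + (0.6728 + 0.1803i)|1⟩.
(-0.1378 + 0.7041i)|0⟩ + (-0.0477 + 0.6949i)|1⟩

Rz(2.755) = [[e^(−iθ/2), 0], [0, e^(iθ/2)]] with e^(±iθ/2) = cos(θ/2) ± i·sin(θ/2); θ = 2.755, cos(θ/2) ≈ 0.192095, sin(θ/2) ≈ 0.981376.
With a = amp(|0⟩) = -0.7175 and b = amp(|1⟩) = (0.6728 + 0.1803i):
new amp(|0⟩) = (0.192095 - 0.981376i)·a = (-0.1378 + 0.7041i)
new amp(|1⟩) = (0.192095 + 0.981376i)·b = (-0.0477 + 0.6949i)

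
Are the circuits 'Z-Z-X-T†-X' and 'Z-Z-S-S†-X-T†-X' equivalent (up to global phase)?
Yes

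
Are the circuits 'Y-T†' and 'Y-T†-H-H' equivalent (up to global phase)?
Yes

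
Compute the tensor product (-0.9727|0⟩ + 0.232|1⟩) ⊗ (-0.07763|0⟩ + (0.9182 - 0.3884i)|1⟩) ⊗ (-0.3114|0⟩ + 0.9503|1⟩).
-0.02351|000⟩ + 0.07176|001⟩ + (0.2781 - 0.1176i)|010⟩ + (-0.8487 + 0.359i)|011⟩ + 0.005608|100⟩ - 0.01712|101⟩ + (-0.06634 + 0.02806i)|110⟩ + (0.2024 - 0.08563i)|111⟩

amp(|b₁b₂…⟩) = product of the factor amplitudes for bits b₁, b₂, …; only kets whose every factor amplitude is nonzero survive.
|000⟩: (-0.9727)(-0.07763)(-0.3114) = -0.02351
|001⟩: (-0.9727)(-0.07763)(0.9503) = 0.07176
|010⟩: (-0.9727)(0.9182 - 0.3884i)(-0.3114) = (0.2781 - 0.1176i)
|011⟩: (-0.9727)(0.9182 - 0.3884i)(0.9503) = (-0.8487 + 0.359i)
|100⟩: (0.232)(-0.07763)(-0.3114) = 0.005608
|101⟩: (0.232)(-0.07763)(0.9503) = -0.01712
|110⟩: (0.232)(0.9182 - 0.3884i)(-0.3114) = (-0.06634 + 0.02806i)
|111⟩: (0.232)(0.9182 - 0.3884i)(0.9503) = (0.2024 - 0.08563i)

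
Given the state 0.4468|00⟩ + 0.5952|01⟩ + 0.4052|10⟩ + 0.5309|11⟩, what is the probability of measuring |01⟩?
0.3543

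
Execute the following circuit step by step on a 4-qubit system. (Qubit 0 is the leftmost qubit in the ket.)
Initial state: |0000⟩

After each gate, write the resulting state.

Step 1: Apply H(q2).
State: 1/√2|0000⟩ + 1/√2|0010⟩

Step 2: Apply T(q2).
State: 1/√2|0000⟩ + (1/2 + (1/2)i)|0010⟩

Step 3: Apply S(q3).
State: 1/√2|0000⟩ + (1/2 + (1/2)i)|0010⟩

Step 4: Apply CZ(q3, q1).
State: 1/√2|0000⟩ + (1/2 + (1/2)i)|0010⟩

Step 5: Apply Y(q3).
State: (1/√2)i|0001⟩ + (-1/2 + (1/2)i)|0011⟩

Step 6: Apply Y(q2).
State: (1/2 + (1/2)i)|0001⟩ - 1/√2|0011⟩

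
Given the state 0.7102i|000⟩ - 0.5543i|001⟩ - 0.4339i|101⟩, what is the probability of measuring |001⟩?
0.3072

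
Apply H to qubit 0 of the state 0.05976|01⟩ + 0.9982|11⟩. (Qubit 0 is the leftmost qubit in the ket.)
0.7481|01⟩ - 0.6636|11⟩

H on qubit 0 mixes each pair of kets that differ only in qubit 0: amplitudes (a, b) of (|…0…⟩, |…1…⟩) become ((a + b)/√2, (a − b)/√2). Kets absent from the input have amplitude 0.
(|01⟩, |11⟩): (a, b) = (0.05976, 0.9982) → (0.7481, -0.6636)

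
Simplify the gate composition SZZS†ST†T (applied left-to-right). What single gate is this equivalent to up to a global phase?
S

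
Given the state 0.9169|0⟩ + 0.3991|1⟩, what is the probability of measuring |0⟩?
0.8407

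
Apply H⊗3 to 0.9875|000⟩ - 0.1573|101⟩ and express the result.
0.2935|000⟩ + 0.4047|001⟩ + 0.2935|010⟩ + 0.4047|011⟩ + 0.4047|100⟩ + 0.2935|101⟩ + 0.4047|110⟩ + 0.2935|111⟩

H⊗3 gives amp(|y⟩) = (1/2√2) Σ_x (−1)^(x·y) amp(|x⟩), where x·y is the number of positions in which both x and y have a 1.
|000⟩: (0.9875 - 0.1573)/(2√2) = 0.2935
|001⟩: (0.9875 + 0.1573)/(2√2) = 0.4047
|010⟩: (0.9875 - 0.1573)/(2√2) = 0.2935
|011⟩: (0.9875 + 0.1573)/(2√2) = 0.4047
|100⟩: (0.9875 + 0.1573)/(2√2) = 0.4047
|101⟩: (0.9875 - 0.1573)/(2√2) = 0.2935
|110⟩: (0.9875 + 0.1573)/(2√2) = 0.4047
|111⟩: (0.9875 - 0.1573)/(2√2) = 0.2935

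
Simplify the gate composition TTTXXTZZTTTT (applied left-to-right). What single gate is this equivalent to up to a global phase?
I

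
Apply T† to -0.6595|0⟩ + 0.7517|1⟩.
-0.6595|0⟩ + (0.5315 - 0.5315i)|1⟩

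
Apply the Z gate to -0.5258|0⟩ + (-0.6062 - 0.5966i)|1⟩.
-0.5258|0⟩ + (0.6062 + 0.5966i)|1⟩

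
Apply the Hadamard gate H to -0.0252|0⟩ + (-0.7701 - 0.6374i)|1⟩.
(-0.5624 - 0.4507i)|0⟩ + (0.5267 + 0.4507i)|1⟩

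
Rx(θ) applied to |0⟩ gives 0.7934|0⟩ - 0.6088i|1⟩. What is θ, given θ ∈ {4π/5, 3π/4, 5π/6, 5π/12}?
5π/12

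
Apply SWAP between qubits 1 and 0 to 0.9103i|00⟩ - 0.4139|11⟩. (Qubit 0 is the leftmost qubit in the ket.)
0.9103i|00⟩ - 0.4139|11⟩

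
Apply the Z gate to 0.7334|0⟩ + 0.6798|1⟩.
0.7334|0⟩ - 0.6798|1⟩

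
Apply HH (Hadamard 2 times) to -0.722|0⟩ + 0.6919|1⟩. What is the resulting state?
-0.722|0⟩ + 0.6919|1⟩

H² = I, so an even number of Hadamards cancels: H^2 = I and the state is unchanged.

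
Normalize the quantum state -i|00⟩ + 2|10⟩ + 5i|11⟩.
-0.1826i|00⟩ + 0.3651|10⟩ + 0.9129i|11⟩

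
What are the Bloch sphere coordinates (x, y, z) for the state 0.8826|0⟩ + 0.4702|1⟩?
(0.83, 0, 0.5579)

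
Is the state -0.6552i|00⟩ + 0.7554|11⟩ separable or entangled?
Entangled

Writing the state as a|00⟩ + b|01⟩ + c|10⟩ + d|11⟩, it is a product state iff ad − bc = 0.
Here (a, b, c, d) = (-0.6552i, 0, 0, 0.7554): ad − bc = (-0.6552i)(0.7554) − (0)(0) = -0.4949i ≠ 0, so the state is entangled.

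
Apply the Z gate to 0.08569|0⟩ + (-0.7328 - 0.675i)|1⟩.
0.08569|0⟩ + (0.7328 + 0.675i)|1⟩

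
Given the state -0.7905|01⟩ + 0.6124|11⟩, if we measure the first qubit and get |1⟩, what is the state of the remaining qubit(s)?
|1⟩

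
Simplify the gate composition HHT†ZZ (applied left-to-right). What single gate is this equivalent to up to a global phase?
T†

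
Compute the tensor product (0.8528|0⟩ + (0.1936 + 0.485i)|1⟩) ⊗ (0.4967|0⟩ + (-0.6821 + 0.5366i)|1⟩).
0.4236|00⟩ + (-0.5817 + 0.4576i)|01⟩ + (0.09616 + 0.2409i)|10⟩ + (-0.3923 - 0.2269i)|11⟩

amp(|b₁b₂…⟩) = product of the factor amplitudes for bits b₁, b₂, …; only kets whose every factor amplitude is nonzero survive.
|00⟩: (0.8528)(0.4967) = 0.4236
|01⟩: (0.8528)(-0.6821 + 0.5366i) = (-0.5817 + 0.4576i)
|10⟩: (0.1936 + 0.485i)(0.4967) = (0.09616 + 0.2409i)
|11⟩: (0.1936 + 0.485i)(-0.6821 + 0.5366i) = (-0.3923 - 0.2269i)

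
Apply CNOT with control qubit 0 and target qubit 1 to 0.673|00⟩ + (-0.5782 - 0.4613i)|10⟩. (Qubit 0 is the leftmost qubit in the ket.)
0.673|00⟩ + (-0.5782 - 0.4613i)|11⟩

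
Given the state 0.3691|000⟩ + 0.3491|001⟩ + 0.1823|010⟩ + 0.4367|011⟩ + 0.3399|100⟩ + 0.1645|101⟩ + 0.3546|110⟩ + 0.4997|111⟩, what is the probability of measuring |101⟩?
0.02706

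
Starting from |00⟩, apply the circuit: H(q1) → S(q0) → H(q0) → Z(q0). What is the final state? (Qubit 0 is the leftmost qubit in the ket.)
1/2|00⟩ + 1/2|01⟩ - 1/2|10⟩ - 1/2|11⟩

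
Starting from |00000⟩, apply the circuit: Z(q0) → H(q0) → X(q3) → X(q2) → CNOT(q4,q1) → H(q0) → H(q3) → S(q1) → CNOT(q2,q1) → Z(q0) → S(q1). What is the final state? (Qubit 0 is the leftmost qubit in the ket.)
(1/√2)i|01100⟩ - (1/√2)i|01110⟩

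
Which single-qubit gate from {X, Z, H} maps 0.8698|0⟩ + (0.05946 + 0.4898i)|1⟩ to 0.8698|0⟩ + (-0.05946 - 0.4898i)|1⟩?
Z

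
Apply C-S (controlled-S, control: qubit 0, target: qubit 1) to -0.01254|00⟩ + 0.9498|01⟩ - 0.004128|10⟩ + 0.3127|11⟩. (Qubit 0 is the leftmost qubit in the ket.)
-0.01254|00⟩ + 0.9498|01⟩ - 0.004128|10⟩ + 0.3127i|11⟩

C-S leaves the control-|0⟩ kets |00⟩, |01⟩ unchanged and applies S to qubit 1 on the control-|1⟩ pair (|10⟩, |11⟩).
S = [[1, 0], [0, i]].
With a = amp(|10⟩) = -0.004128 and b = amp(|11⟩) = 0.3127:
new amp(|10⟩) = (1)·a = -0.004128
new amp(|11⟩) = (i)·b = 0.3127i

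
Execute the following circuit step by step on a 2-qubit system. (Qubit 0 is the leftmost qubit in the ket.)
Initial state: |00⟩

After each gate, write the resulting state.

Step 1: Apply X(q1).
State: |01⟩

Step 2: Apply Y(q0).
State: i|11⟩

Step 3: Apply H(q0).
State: (1/√2)i|01⟩ - (1/√2)i|11⟩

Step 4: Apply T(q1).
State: (-1/2 + (1/2)i)|01⟩ + (1/2 - (1/2)i)|11⟩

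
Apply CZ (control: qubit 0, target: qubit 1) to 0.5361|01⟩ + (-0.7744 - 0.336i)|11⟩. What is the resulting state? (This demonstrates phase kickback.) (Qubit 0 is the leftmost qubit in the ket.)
0.5361|01⟩ + (0.7744 + 0.336i)|11⟩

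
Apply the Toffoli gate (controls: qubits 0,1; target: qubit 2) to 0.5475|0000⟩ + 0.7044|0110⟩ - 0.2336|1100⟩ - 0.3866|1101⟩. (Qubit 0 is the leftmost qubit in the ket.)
0.5475|0000⟩ + 0.7044|0110⟩ - 0.2336|1110⟩ - 0.3866|1111⟩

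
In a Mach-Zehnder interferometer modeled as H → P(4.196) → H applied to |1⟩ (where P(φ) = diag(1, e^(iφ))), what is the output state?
(0.7469 + 0.4348i)|0⟩ + (0.2531 - 0.4348i)|1⟩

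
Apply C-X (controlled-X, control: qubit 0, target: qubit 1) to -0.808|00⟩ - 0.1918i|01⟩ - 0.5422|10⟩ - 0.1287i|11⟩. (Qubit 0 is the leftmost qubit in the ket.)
-0.808|00⟩ - 0.1918i|01⟩ - 0.1287i|10⟩ - 0.5422|11⟩

C-X leaves the control-|0⟩ kets |00⟩, |01⟩ unchanged and applies X to qubit 1 on the control-|1⟩ pair (|10⟩, |11⟩).
X = [[0, 1], [1, 0]].
With a = amp(|10⟩) = -0.5422 and b = amp(|11⟩) = -0.1287i:
new amp(|10⟩) = (1)·b = -0.1287i
new amp(|11⟩) = (1)·a = -0.5422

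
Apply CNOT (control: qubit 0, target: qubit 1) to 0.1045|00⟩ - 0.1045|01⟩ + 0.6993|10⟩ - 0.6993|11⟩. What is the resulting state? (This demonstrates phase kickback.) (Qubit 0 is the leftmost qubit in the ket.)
0.1045|00⟩ - 0.1045|01⟩ - 0.6993|10⟩ + 0.6993|11⟩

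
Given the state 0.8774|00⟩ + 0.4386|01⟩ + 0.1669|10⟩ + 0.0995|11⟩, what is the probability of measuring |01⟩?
0.1924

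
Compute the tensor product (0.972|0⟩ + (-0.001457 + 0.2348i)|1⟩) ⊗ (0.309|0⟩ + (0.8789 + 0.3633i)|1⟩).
0.3003|00⟩ + (0.8543 + 0.3531i)|01⟩ + (-0.0004502 + 0.07255i)|10⟩ + (-0.08658 + 0.2058i)|11⟩

amp(|b₁b₂…⟩) = product of the factor amplitudes for bits b₁, b₂, …; only kets whose every factor amplitude is nonzero survive.
|00⟩: (0.972)(0.309) = 0.3003
|01⟩: (0.972)(0.8789 + 0.3633i) = (0.8543 + 0.3531i)
|10⟩: (-0.001457 + 0.2348i)(0.309) = (-0.0004502 + 0.07255i)
|11⟩: (-0.001457 + 0.2348i)(0.8789 + 0.3633i) = (-0.08658 + 0.2058i)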